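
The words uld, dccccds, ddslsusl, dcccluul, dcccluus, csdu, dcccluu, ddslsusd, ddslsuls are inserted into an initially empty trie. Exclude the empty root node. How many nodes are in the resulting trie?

Insert word by word; a character creates a node only if that edge doesn't already exist:
  "uld" → 3 new (u, l, d)
  "dccccds" → 7 new (d, c, c, c, c, d, s)
  "ddslsusl" → prefix "d" already present; 7 new (d, s, l, s, u, s, l)
  "dcccluul" → prefix "dccc" already present; 4 new (l, u, u, l)
  "dcccluus" → prefix "dcccluu" already present; 1 new (s)
  "csdu" → 4 new (c, s, d, u)
  "dcccluu" → prefix "dcccluu" already present; 0 new (none)
  "ddslsusd" → prefix "ddslsus" already present; 1 new (d)
  "ddslsuls" → prefix "ddslsu" already present; 2 new (l, s)
Total nodes = 3 + 7 + 7 + 4 + 1 + 4 + 0 + 1 + 2 = 29

29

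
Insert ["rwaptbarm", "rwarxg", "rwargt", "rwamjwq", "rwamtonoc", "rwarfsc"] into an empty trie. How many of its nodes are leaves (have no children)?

6

Leaves are exactly the stored words that no other stored word extends.
Those words: "rwamjwq", "rwamtonoc", "rwaptbarm", "rwarfsc", "rwargt", "rwarxg"
Leaf count: 6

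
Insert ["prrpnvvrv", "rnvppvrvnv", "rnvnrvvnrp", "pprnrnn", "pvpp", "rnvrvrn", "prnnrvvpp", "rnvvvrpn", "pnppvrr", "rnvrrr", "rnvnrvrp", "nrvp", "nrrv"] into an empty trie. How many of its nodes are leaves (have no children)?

13

A leaf is a node with no children — equivalently, the end of a word that is not a proper prefix of any other stored word.
Those words: "nrrv", "nrvp", "pnppvrr", "pprnrnn", "prnnrvvpp", "prrpnvvrv", "pvpp", "rnvnrvrp", "rnvnrvvnrp", "rnvppvrvnv", "rnvrrr", "rnvrvrn", "rnvvvrpn"
Leaf count: 13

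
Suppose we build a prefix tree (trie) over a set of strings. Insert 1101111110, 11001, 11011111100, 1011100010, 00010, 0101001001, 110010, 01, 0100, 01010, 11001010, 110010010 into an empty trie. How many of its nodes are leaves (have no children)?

A leaf is a node with no children — equivalently, the end of a word that is not a proper prefix of any other stored word.
Those words: "00010", "0100", "0101001001", "1011100010", "110010010", "11001010", "11011111100"
Leaf count: 7

7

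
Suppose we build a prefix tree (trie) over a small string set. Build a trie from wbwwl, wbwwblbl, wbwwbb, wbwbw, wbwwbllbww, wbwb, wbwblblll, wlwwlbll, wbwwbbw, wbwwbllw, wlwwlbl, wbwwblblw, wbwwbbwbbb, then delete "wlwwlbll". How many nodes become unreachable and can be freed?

A node on "wlwwlbll"'s path can go only if nothing else ends at it or branches off below it.
The suffix "l" (1 node) is used only by "wlwwlbll"; "wlwwlbl" is itself a stored word, so pruning stops there.
Nodes removed: 1

1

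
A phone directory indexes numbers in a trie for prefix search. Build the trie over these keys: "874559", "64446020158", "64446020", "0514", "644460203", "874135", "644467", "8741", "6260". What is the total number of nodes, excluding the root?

29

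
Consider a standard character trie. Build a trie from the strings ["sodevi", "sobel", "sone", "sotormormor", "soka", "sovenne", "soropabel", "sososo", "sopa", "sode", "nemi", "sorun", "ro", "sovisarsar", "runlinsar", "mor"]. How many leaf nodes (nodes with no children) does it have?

15

Leaves are exactly the stored words that no other stored word extends.
Those words: "mor", "nemi", "ro", "runlinsar", "sobel", "sodevi", "soka", "sone", "sopa", "soropabel", "sorun", "sososo", "sotormormor", "sovenne", "sovisarsar"
Leaf count: 15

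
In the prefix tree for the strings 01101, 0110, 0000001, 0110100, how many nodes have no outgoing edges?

2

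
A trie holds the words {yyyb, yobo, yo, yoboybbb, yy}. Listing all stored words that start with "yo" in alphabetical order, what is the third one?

yoboybbb

Words with prefix "yo", in lexicographic order: "yo", "yobo", "yoboybbb"
The 3rd is yoboybbb.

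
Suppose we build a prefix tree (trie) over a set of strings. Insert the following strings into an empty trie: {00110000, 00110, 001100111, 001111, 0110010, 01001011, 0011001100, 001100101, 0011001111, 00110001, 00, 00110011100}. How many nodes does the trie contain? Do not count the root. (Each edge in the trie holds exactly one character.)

33

Count nodes per top-level branch (shared prefixes stored once):
  '0'-branch (00, 00110, 00110000, 00110001, 001100101, 0011001100, 001100111, 00110011100, 0011001111, 001111, 01001011, 0110010): 33 nodes
Sum: 33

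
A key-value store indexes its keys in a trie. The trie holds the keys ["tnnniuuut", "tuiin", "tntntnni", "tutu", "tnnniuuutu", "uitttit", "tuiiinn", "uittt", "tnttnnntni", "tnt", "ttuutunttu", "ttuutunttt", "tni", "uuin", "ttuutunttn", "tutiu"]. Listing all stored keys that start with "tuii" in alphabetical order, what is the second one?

Words with prefix "tuii", in lexicographic order: "tuiiinn", "tuiin"
Position 2: tuiin

tuiin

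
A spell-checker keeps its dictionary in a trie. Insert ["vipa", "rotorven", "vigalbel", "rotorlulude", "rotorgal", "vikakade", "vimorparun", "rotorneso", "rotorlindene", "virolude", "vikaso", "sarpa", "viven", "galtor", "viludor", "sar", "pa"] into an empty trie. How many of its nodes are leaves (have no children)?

Leaves are exactly the stored words that no other stored word extends.
Those words: "galtor", "pa", "rotorgal", "rotorlindene", "rotorlulude", "rotorneso", "rotorven", "sarpa", "vigalbel", "vikakade", "vikaso", "viludor", "vimorparun", "vipa", "virolude", "viven"
Leaf count: 16

16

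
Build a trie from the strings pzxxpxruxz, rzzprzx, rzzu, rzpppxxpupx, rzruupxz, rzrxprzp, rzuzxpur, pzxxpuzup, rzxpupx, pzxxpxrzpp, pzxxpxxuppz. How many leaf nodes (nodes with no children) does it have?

Leaves are exactly the stored words that no other stored word extends.
Those words: "pzxxpuzup", "pzxxpxruxz", "pzxxpxrzpp", "pzxxpxxuppz", "rzpppxxpupx", "rzruupxz", "rzrxprzp", "rzuzxpur", "rzxpupx", "rzzprzx", "rzzu"
Leaf count: 11

11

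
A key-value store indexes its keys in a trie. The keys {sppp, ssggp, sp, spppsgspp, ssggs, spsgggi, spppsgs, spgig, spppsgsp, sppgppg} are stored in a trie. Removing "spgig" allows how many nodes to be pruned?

3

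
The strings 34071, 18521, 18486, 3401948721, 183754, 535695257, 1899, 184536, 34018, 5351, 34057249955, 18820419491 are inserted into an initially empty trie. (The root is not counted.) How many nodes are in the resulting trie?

57

For each word, the new-node count is its length minus the longest prefix already in the trie:
  "34071" → 5 new (3, 4, 0, 7, 1)
  "18521" → 5 new (1, 8, 5, 2, 1)
  "18486" → prefix "18" already present; 3 new (4, 8, 6)
  "3401948721" → prefix "340" already present; 7 new (1, 9, 4, 8, 7, 2, 1)
  "183754" → prefix "18" already present; 4 new (3, 7, 5, 4)
  "535695257" → 9 new (5, 3, 5, 6, 9, 5, 2, 5, 7)
  "1899" → prefix "18" already present; 2 new (9, 9)
  "184536" → prefix "184" already present; 3 new (5, 3, 6)
  "34018" → prefix "3401" already present; 1 new (8)
  "5351" → prefix "535" already present; 1 new (1)
  "34057249955" → prefix "340" already present; 8 new (5, 7, 2, 4, 9, 9, 5, 5)
  "18820419491" → prefix "18" already present; 9 new (8, 2, 0, 4, 1, 9, 4, 9, 1)
Total nodes = 5 + 5 + 3 + 7 + 4 + 9 + 2 + 3 + 1 + 1 + 8 + 9 = 57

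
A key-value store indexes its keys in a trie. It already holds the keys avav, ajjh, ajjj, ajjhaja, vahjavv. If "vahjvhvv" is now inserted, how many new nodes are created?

"vahj" is already a path in the trie; the remaining "vhvv" must be added.
Each of the 4 remaining characters creates one node.

4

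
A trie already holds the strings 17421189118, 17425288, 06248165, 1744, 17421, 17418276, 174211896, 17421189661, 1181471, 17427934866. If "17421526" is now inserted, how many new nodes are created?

3

Walking "17421526" from the root, the first 5 characters ("17421") follow existing edges; "5" is the first miss.
New nodes needed: |"17421526"| − 5 = 8 − 5 = 3.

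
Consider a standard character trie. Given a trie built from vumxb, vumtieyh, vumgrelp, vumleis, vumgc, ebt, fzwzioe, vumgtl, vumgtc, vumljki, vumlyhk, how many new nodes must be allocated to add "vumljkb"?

Walking "vumljkb" from the root, the first 6 characters ("vumljk") follow existing edges; "b" is the first miss.
New nodes needed: |"vumljkb"| − 6 = 7 − 6 = 1.

1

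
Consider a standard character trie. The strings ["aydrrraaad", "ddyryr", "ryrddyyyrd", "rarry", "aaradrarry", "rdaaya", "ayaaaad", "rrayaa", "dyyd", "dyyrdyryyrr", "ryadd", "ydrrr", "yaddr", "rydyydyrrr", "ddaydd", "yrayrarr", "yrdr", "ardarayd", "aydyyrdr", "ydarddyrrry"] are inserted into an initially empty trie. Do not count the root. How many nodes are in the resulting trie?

119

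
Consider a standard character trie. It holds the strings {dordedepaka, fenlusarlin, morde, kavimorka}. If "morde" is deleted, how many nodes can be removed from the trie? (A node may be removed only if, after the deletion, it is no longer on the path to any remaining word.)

5

After clearing the end-marker at "morde", prune upward until reaching a node still needed by another word.
No other word shares any prefix with "morde", so all 5 of its nodes go.
Nodes removed: 5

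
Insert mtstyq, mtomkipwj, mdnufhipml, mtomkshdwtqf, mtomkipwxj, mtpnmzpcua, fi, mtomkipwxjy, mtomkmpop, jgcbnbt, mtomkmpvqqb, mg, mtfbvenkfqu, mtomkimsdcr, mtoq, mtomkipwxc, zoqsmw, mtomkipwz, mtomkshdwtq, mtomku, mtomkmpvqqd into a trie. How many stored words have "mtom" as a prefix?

Traverse to the node for "mtom", then collect every word in that subtree.
Words under "mtom": mtomkimsdcr, mtomkipwj, mtomkipwxc, mtomkipwxj, mtomkipwxjy, mtomkipwz, mtomkmpop, mtomkmpvqqb, mtomkmpvqqd, mtomkshdwtq, mtomkshdwtqf, mtomku
Count: 12

12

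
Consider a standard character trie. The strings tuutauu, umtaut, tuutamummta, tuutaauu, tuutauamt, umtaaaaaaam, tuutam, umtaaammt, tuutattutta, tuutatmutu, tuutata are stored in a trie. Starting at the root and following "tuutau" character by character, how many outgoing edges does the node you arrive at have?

Walk "tuutau" from the root, arriving at one node.
Distinct next characters after "tuutau": a, u.
That node has 2 child edges.

2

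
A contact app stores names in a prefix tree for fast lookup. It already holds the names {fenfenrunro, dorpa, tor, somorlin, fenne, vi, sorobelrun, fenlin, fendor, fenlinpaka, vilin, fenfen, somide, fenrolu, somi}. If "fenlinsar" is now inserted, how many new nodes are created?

3

"fenlin" is already a path in the trie; the remaining "sar" must be added.
Each of the 3 remaining characters creates one node.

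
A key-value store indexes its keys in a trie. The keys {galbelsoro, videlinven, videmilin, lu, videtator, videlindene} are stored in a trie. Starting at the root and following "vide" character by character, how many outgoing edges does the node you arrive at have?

3

Walk "vide" from the root, arriving at one node.
Distinct next characters after "vide": l, m, t.
That node has 3 child edges.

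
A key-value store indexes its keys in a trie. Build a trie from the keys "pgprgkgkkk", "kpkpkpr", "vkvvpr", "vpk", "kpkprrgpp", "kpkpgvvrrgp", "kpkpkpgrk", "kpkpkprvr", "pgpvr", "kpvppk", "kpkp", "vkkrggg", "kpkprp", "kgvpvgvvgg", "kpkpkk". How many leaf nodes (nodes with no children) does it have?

Leaves are exactly the stored words that no other stored word extends.
Those words: "kgvpvgvvgg", "kpkpgvvrrgp", "kpkpkk", "kpkpkpgrk", "kpkpkprvr", "kpkprp", "kpkprrgpp", "kpvppk", "pgprgkgkkk", "pgpvr", "vkkrggg", "vkvvpr", "vpk"
Leaf count: 13

13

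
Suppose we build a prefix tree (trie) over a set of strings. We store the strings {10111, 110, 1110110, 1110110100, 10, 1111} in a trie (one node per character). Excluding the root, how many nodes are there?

16

Trie structure (* marks end of a word):
(root)
└─ 1
   ├─ 0 *
   │  └─ 1
   │     └─ 1
   │        └─ 1 *
   └─ 1
      ├─ 0 *
      └─ 1
         ├─ 0
         │  └─ 1
         │     └─ 1
         │        └─ 0 *
         │           └─ 1
         │              └─ 0
         │                 └─ 0 *
         └─ 1 *
Counting every labelled node above: 16.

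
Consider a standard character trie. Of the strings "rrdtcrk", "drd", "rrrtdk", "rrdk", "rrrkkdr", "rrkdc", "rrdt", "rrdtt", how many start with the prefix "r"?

Filter for entries beginning with "r":
Words under "r": rrdk, rrdt, rrdtcrk, rrdtt, rrkdc, rrrkkdr, rrrtdk
Count: 7

7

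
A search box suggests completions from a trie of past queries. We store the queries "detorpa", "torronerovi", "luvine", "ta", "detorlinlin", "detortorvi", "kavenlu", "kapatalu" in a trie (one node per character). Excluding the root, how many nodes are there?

49

Trace insertions, counting only characters that open a new branch:
  "detorpa" → 7 new (d, e, t, o, r, p, a)
  "torronerovi" → 11 new (t, o, r, r, o, n, e, r, o, v, i)
  "luvine" → 6 new (l, u, v, i, n, e)
  "ta" → prefix "t" already present; 1 new (a)
  "detorlinlin" → prefix "detor" already present; 6 new (l, i, n, l, i, n)
  "detortorvi" → prefix "detor" already present; 5 new (t, o, r, v, i)
  "kavenlu" → 7 new (k, a, v, e, n, l, u)
  "kapatalu" → prefix "ka" already present; 6 new (p, a, t, a, l, u)
Total nodes = 7 + 11 + 6 + 1 + 6 + 5 + 7 + 6 = 49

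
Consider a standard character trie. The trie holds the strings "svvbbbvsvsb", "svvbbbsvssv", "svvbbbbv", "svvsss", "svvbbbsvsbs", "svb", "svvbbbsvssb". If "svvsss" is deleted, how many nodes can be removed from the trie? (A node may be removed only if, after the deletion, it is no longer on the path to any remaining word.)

3

A node on "svvsss"'s path can go only if nothing else ends at it or branches off below it.
The suffix "sss" (3 nodes) is used only by "svvsss"; the node for "svv" still has the child "b", so pruning stops there.
Nodes removed: 3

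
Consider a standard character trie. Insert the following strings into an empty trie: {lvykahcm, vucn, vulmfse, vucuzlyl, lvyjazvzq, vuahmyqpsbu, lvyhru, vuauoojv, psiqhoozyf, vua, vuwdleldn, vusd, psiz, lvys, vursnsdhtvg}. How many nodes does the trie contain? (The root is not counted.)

75

Trace insertions, counting only characters that open a new branch:
  "lvykahcm" → 8 new (l, v, y, k, a, h, c, m)
  "vucn" → 4 new (v, u, c, n)
  "vulmfse" → prefix "vu" already present; 5 new (l, m, f, s, e)
  "vucuzlyl" → prefix "vuc" already present; 5 new (u, z, l, y, l)
  "lvyjazvzq" → prefix "lvy" already present; 6 new (j, a, z, v, z, q)
  "vuahmyqpsbu" → prefix "vu" already present; 9 new (a, h, m, y, q, p, s, b, u)
  "lvyhru" → prefix "lvy" already present; 3 new (h, r, u)
  "vuauoojv" → prefix "vua" already present; 5 new (u, o, o, j, v)
  "psiqhoozyf" → 10 new (p, s, i, q, h, o, o, z, y, f)
  "vua" → prefix "vua" already present; 0 new (none)
  "vuwdleldn" → prefix "vu" already present; 7 new (w, d, l, e, l, d, n)
  "vusd" → prefix "vu" already present; 2 new (s, d)
  "psiz" → prefix "psi" already present; 1 new (z)
  "lvys" → prefix "lvy" already present; 1 new (s)
  "vursnsdhtvg" → prefix "vu" already present; 9 new (r, s, n, s, d, h, t, v, g)
Total nodes = 8 + 4 + 5 + 5 + 6 + 9 + 3 + 5 + 10 + 0 + 7 + 2 + 1 + 1 + 9 = 75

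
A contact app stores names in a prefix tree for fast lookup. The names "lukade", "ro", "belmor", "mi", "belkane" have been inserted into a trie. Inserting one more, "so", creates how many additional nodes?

2

Nothing in the trie begins with "s"; the whole of "so" is new.
2 − 0 = 2 new nodes.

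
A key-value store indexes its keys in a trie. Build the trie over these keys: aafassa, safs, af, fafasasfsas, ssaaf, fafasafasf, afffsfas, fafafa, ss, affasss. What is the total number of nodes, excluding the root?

For each word, the new-node count is its length minus the longest prefix already in the trie:
  "aafassa" → 7 new (a, a, f, a, s, s, a)
  "safs" → 4 new (s, a, f, s)
  "af" → prefix "a" already present; 1 new (f)
  "fafasasfsas" → 11 new (f, a, f, a, s, a, s, f, s, a, s)
  "ssaaf" → prefix "s" already present; 4 new (s, a, a, f)
  "fafasafasf" → prefix "fafasa" already present; 4 new (f, a, s, f)
  "afffsfas" → prefix "af" already present; 6 new (f, f, s, f, a, s)
  "fafafa" → prefix "fafa" already present; 2 new (f, a)
  "ss" → prefix "ss" already present; 0 new (none)
  "affasss" → prefix "aff" already present; 4 new (a, s, s, s)
Total nodes = 7 + 4 + 1 + 11 + 4 + 4 + 6 + 2 + 0 + 4 = 43

43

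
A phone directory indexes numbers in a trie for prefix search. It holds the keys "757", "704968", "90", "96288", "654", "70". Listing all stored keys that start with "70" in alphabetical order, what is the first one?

Words with prefix "70", in lexicographic order: "70", "704968"
Position 1: 70

70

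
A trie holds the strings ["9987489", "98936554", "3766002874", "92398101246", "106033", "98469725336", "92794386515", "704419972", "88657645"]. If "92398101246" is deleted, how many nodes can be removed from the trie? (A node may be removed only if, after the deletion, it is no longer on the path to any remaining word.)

After clearing the end-marker at "92398101246", prune upward until reaching a node still needed by another word.
The suffix "398101246" (9 nodes) is used only by "92398101246"; the node for "92" still has the child "7", so pruning stops there.
Nodes removed: 9

9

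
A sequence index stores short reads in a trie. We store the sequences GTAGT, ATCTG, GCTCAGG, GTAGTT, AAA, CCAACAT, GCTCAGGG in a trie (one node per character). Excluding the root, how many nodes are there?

27

For each word, the new-node count is its length minus the longest prefix already in the trie:
  "GTAGT" → 5 new (G, T, A, G, T)
  "ATCTG" → 5 new (A, T, C, T, G)
  "GCTCAGG" → prefix "G" already present; 6 new (C, T, C, A, G, G)
  "GTAGTT" → prefix "GTAGT" already present; 1 new (T)
  "AAA" → prefix "A" already present; 2 new (A, A)
  "CCAACAT" → 7 new (C, C, A, A, C, A, T)
  "GCTCAGGG" → prefix "GCTCAGG" already present; 1 new (G)
Total nodes = 5 + 5 + 6 + 1 + 2 + 7 + 1 = 27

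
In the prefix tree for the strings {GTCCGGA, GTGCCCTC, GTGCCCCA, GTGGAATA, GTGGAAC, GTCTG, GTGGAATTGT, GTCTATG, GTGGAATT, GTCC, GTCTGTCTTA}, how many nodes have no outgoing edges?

Leaves are exactly the stored words that no other stored word extends.
Those words: "GTCCGGA", "GTCTATG", "GTCTGTCTTA", "GTGCCCCA", "GTGCCCTC", "GTGGAAC", "GTGGAATA", "GTGGAATTGT"
Leaf count: 8

8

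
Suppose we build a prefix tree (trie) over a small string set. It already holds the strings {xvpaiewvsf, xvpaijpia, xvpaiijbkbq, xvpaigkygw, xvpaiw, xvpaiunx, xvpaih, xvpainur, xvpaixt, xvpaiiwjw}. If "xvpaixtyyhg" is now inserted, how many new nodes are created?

4

The longest prefix of "xvpaixtyyhg" already in the trie is "xvpaixt" (length 7).
Each of the 4 remaining characters creates one node.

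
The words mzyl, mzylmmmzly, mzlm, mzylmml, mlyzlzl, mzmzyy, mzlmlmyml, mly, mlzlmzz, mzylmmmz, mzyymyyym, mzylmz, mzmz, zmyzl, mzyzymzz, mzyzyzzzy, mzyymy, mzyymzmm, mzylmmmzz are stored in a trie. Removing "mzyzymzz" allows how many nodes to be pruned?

3

A node on "mzyzymzz"'s path can go only if nothing else ends at it or branches off below it.
The suffix "mzz" (3 nodes) is used only by "mzyzymzz"; the node for "mzyzy" still has the child "z", so pruning stops there.
Nodes removed: 3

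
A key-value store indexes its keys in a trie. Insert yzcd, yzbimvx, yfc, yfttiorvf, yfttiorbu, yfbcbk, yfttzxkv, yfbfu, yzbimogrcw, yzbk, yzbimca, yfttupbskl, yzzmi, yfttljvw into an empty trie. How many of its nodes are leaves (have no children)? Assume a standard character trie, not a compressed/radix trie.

Leaves are exactly the stored words that no other stored word extends.
Those words: "yfbcbk", "yfbfu", "yfc", "yfttiorbu", "yfttiorvf", "yfttljvw", "yfttupbskl", "yfttzxkv", "yzbimca", "yzbimogrcw", "yzbimvx", "yzbk", "yzcd", "yzzmi"
Leaf count: 14

14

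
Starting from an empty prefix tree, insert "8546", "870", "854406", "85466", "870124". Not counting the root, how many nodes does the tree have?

For each word, the new-node count is its length minus the longest prefix already in the trie:
  "8546" → 4 new (8, 5, 4, 6)
  "870" → prefix "8" already present; 2 new (7, 0)
  "854406" → prefix "854" already present; 3 new (4, 0, 6)
  "85466" → prefix "8546" already present; 1 new (6)
  "870124" → prefix "870" already present; 3 new (1, 2, 4)
Total nodes = 4 + 2 + 3 + 1 + 3 = 13

13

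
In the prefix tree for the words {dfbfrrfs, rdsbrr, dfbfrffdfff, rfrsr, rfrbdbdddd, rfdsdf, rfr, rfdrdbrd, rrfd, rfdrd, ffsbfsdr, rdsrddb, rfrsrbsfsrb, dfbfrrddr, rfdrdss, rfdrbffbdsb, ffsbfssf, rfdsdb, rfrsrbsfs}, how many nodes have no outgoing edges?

Leaves are exactly the stored words that no other stored word extends.
Those words: "dfbfrffdfff", "dfbfrrddr", "dfbfrrfs", "ffsbfsdr", "ffsbfssf", "rdsbrr", "rdsrddb", "rfdrbffbdsb", "rfdrdbrd", "rfdrdss", "rfdsdb", "rfdsdf", "rfrbdbdddd", "rfrsrbsfsrb", "rrfd"
Leaf count: 15

15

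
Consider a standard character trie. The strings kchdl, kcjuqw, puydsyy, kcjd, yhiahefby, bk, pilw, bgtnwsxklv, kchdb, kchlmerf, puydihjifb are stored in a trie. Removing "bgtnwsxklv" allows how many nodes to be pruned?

A node on "bgtnwsxklv"'s path can go only if nothing else ends at it or branches off below it.
The suffix "gtnwsxklv" (9 nodes) is used only by "bgtnwsxklv"; the node for "b" still has the child "k", so pruning stops there.
Nodes removed: 9

9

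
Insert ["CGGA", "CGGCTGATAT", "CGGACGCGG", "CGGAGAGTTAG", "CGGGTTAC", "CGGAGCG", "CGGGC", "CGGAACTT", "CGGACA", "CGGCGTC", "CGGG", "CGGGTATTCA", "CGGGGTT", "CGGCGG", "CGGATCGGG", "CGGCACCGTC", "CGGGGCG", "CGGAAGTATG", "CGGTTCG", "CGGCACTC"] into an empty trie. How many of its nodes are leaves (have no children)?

18

Leaves are exactly the stored words that no other stored word extends.
Those words: "CGGAACTT", "CGGAAGTATG", "CGGACA", "CGGACGCGG", "CGGAGAGTTAG", "CGGAGCG", "CGGATCGGG", "CGGCACCGTC", "CGGCACTC", "CGGCGG", "CGGCGTC", "CGGCTGATAT", "CGGGC", "CGGGGCG", "CGGGGTT", "CGGGTATTCA", "CGGGTTAC", "CGGTTCG"
Leaf count: 18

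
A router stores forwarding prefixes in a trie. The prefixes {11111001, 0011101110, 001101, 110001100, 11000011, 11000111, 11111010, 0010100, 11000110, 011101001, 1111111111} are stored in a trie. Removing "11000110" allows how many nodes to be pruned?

Walk "11000110" from the leaf back toward the root, removing each node that no remaining word uses.
Every node on "11000110" is still needed (e.g. by "110001100"), so nothing is freed.
Nodes removed: 0

0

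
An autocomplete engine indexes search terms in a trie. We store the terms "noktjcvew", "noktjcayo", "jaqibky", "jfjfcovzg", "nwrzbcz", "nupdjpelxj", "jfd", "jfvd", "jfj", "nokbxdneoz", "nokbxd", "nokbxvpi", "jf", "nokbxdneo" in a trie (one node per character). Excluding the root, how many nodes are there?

For each word, the new-node count is its length minus the longest prefix already in the trie:
  "noktjcvew" → 9 new (n, o, k, t, j, c, v, e, w)
  "noktjcayo" → prefix "noktjc" already present; 3 new (a, y, o)
  "jaqibky" → 7 new (j, a, q, i, b, k, y)
  "jfjfcovzg" → prefix "j" already present; 8 new (f, j, f, c, o, v, z, g)
  "nwrzbcz" → prefix "n" already present; 6 new (w, r, z, b, c, z)
  "nupdjpelxj" → prefix "n" already present; 9 new (u, p, d, j, p, e, l, x, j)
  "jfd" → prefix "jf" already present; 1 new (d)
  "jfvd" → prefix "jf" already present; 2 new (v, d)
  "jfj" → prefix "jfj" already present; 0 new (none)
  "nokbxdneoz" → prefix "nok" already present; 7 new (b, x, d, n, e, o, z)
  "nokbxd" → prefix "nokbxd" already present; 0 new (none)
  "nokbxvpi" → prefix "nokbx" already present; 3 new (v, p, i)
  "jf" → prefix "jf" already present; 0 new (none)
  "nokbxdneo" → prefix "nokbxdneo" already present; 0 new (none)
Total nodes = 9 + 3 + 7 + 8 + 6 + 9 + 1 + 2 + 0 + 7 + 0 + 3 + 0 + 0 = 55

55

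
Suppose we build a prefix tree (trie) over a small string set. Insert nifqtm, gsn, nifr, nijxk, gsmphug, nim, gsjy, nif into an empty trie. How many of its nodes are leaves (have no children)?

7

A leaf is a node with no children — equivalently, the end of a word that is not a proper prefix of any other stored word.
Those words: "gsjy", "gsmphug", "gsn", "nifqtm", "nifr", "nijxk", "nim"
Leaf count: 7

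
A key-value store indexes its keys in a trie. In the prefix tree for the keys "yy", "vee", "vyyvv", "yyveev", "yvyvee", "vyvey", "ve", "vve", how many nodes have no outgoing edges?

A leaf is a node with no children — equivalently, the end of a word that is not a proper prefix of any other stored word.
Those words: "vee", "vve", "vyvey", "vyyvv", "yvyvee", "yyveev"
Leaf count: 6

6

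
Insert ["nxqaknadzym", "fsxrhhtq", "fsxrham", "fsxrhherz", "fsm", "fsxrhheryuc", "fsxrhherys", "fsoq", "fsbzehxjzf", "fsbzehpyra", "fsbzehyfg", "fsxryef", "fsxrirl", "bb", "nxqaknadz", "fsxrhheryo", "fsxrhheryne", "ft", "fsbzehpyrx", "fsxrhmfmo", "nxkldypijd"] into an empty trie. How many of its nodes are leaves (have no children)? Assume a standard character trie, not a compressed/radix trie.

20

A leaf is a node with no children — equivalently, the end of a word that is not a proper prefix of any other stored word.
Those words: "bb", "fsbzehpyra", "fsbzehpyrx", "fsbzehxjzf", "fsbzehyfg", "fsm", "fsoq", "fsxrham", "fsxrhheryne", "fsxrhheryo", "fsxrhherys", "fsxrhheryuc", "fsxrhherz", "fsxrhhtq", "fsxrhmfmo", "fsxrirl", "fsxryef", "ft", "nxkldypijd", "nxqaknadzym"
Leaf count: 20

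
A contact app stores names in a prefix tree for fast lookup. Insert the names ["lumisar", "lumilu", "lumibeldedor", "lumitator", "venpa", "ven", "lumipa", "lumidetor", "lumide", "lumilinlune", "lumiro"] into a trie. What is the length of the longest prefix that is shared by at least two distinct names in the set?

6

The deepest shared node is where two words last agree before diverging.
"lumide" and "lumidetor" agree on "lumide" (6 characters) before diverging; nothing deeper is shared.
Longest shared-prefix length: 6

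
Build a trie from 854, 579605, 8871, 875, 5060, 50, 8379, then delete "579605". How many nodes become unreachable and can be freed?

5

A node on "579605"'s path can go only if nothing else ends at it or branches off below it.
The suffix "79605" (5 nodes) is used only by "579605"; the node for "5" still has the child "0", so pruning stops there.
Nodes removed: 5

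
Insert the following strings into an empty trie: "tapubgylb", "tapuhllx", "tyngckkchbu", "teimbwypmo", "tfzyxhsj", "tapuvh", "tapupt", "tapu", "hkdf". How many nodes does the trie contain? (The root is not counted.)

47

Insert word by word; a character creates a node only if that edge doesn't already exist:
  "tapubgylb" → 9 new (t, a, p, u, b, g, y, l, b)
  "tapuhllx" → prefix "tapu" already present; 4 new (h, l, l, x)
  "tyngckkchbu" → prefix "t" already present; 10 new (y, n, g, c, k, k, c, h, b, u)
  "teimbwypmo" → prefix "t" already present; 9 new (e, i, m, b, w, y, p, m, o)
  "tfzyxhsj" → prefix "t" already present; 7 new (f, z, y, x, h, s, j)
  "tapuvh" → prefix "tapu" already present; 2 new (v, h)
  "tapupt" → prefix "tapu" already present; 2 new (p, t)
  "tapu" → prefix "tapu" already present; 0 new (none)
  "hkdf" → 4 new (h, k, d, f)
Total nodes = 9 + 4 + 10 + 9 + 7 + 2 + 2 + 0 + 4 = 47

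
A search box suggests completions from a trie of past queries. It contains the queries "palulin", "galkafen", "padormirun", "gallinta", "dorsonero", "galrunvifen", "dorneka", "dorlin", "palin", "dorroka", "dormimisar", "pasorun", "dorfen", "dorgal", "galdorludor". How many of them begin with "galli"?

Filter for entries beginning with "galli":
Words under "galli": gallinta
Count: 1

1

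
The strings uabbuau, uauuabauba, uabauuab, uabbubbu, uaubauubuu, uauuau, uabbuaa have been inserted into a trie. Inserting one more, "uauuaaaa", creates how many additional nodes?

3

"uauua" is already a path in the trie; the remaining "aaa" must be added.
So 8 − 5 = 3 new nodes.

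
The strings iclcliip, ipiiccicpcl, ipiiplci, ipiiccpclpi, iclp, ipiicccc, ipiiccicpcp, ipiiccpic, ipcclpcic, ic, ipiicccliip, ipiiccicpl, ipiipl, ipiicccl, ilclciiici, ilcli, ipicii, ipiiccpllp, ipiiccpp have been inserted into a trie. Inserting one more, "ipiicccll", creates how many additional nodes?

1

The longest prefix of "ipiicccll" already in the trie is "ipiicccl" (length 8).
New nodes needed: |"ipiicccll"| − 8 = 9 − 8 = 1.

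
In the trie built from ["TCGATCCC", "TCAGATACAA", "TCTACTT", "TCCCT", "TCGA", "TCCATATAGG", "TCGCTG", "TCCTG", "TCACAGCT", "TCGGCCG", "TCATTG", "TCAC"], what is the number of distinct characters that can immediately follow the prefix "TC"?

4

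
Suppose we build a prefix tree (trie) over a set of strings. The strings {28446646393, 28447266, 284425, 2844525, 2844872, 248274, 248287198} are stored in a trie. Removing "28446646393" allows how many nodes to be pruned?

7

After clearing the end-marker at "28446646393", prune upward until reaching a node still needed by another word.
The suffix "6646393" (7 nodes) is used only by "28446646393"; the node for "2844" still has the child "7", so pruning stops there.
Nodes removed: 7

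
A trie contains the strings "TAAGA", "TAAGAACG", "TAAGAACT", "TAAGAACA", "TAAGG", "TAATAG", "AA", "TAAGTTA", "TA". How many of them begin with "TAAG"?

Filter for entries beginning with "TAAG":
Words under "TAAG": TAAGA, TAAGAACA, TAAGAACG, TAAGAACT, TAAGG, TAAGTTA
Count: 6

6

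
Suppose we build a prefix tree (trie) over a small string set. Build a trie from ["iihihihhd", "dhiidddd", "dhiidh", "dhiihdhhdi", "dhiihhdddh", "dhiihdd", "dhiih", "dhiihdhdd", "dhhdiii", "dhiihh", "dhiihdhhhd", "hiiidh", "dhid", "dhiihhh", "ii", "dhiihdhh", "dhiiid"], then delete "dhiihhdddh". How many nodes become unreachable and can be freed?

4

A node on "dhiihhdddh"'s path can go only if nothing else ends at it or branches off below it.
The suffix "dddh" (4 nodes) is used only by "dhiihhdddh"; the node for "dhiihh" still has the child "h", so pruning stops there.
Nodes removed: 4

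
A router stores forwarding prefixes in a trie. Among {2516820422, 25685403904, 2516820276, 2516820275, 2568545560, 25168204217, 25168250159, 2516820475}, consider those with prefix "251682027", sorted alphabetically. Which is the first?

Filter for "251682027…" and sort: "2516820275", "2516820276"
The 1st is 2516820275.

2516820275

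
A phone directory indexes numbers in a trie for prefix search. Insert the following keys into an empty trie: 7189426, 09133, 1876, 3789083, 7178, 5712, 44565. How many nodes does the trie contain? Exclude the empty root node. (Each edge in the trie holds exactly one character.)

34

For each word, the new-node count is its length minus the longest prefix already in the trie:
  "7189426" → 7 new (7, 1, 8, 9, 4, 2, 6)
  "09133" → 5 new (0, 9, 1, 3, 3)
  "1876" → 4 new (1, 8, 7, 6)
  "3789083" → 7 new (3, 7, 8, 9, 0, 8, 3)
  "7178" → prefix "71" already present; 2 new (7, 8)
  "5712" → 4 new (5, 7, 1, 2)
  "44565" → 5 new (4, 4, 5, 6, 5)
Total nodes = 7 + 5 + 4 + 7 + 2 + 4 + 5 = 34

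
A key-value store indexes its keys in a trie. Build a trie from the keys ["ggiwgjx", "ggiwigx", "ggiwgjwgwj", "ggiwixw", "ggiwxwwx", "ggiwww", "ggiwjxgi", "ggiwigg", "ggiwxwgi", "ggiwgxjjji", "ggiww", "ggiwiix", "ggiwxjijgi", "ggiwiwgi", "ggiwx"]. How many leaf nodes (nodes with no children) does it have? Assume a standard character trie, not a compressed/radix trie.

13

A leaf is a node with no children — equivalently, the end of a word that is not a proper prefix of any other stored word.
Those words: "ggiwgjwgwj", "ggiwgjx", "ggiwgxjjji", "ggiwigg", "ggiwigx", "ggiwiix", "ggiwiwgi", "ggiwixw", "ggiwjxgi", "ggiwww", "ggiwxjijgi", "ggiwxwgi", "ggiwxwwx"
Leaf count: 13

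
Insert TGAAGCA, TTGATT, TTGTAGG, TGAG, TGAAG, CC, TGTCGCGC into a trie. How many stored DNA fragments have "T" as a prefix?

Walk to "T"; the words in its subtree are exactly those with that prefix.
Words under "T": TGAAG, TGAAGCA, TGAG, TGTCGCGC, TTGATT, TTGTAGG
Count: 6

6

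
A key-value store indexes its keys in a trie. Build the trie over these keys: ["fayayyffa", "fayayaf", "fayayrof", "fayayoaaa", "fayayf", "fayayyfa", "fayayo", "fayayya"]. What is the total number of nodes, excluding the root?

Count nodes per top-level branch (shared prefixes stored once):
  'f'-branch (fayayaf, fayayf, fayayo, fayayoaaa, fayayrof, fayayya, fayayyfa, fayayyffa): 21 nodes
Sum: 21

21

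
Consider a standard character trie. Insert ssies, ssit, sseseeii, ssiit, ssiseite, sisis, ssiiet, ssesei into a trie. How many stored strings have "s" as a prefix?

8

Filter for entries beginning with "s":
Matches: "sisis", "sseseeii", "ssesei", "ssies", "ssiiet", "ssiit", "ssiseite", "ssit"
Count: 8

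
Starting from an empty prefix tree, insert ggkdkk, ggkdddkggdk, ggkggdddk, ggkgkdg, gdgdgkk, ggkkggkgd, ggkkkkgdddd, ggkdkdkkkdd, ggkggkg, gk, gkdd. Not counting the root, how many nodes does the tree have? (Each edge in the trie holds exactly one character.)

Insert word by word; a character creates a node only if that edge doesn't already exist:
  "ggkdkk" → 6 new (g, g, k, d, k, k)
  "ggkdddkggdk" → prefix "ggkd" already present; 7 new (d, d, k, g, g, d, k)
  "ggkggdddk" → prefix "ggk" already present; 6 new (g, g, d, d, d, k)
  "ggkgkdg" → prefix "ggkg" already present; 3 new (k, d, g)
  "gdgdgkk" → prefix "g" already present; 6 new (d, g, d, g, k, k)
  "ggkkggkgd" → prefix "ggk" already present; 6 new (k, g, g, k, g, d)
  "ggkkkkgdddd" → prefix "ggkk" already present; 7 new (k, k, g, d, d, d, d)
  "ggkdkdkkkdd" → prefix "ggkdk" already present; 6 new (d, k, k, k, d, d)
  "ggkggkg" → prefix "ggkgg" already present; 2 new (k, g)
  "gk" → prefix "g" already present; 1 new (k)
  "gkdd" → prefix "gk" already present; 2 new (d, d)
Total nodes = 6 + 7 + 6 + 3 + 6 + 6 + 7 + 6 + 2 + 1 + 2 = 52

52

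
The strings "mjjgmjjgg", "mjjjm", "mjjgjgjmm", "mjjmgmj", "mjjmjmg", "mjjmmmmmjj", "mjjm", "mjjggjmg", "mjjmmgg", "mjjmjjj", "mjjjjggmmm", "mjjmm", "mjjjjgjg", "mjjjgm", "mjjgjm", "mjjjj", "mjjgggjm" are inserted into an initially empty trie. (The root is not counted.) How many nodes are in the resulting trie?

51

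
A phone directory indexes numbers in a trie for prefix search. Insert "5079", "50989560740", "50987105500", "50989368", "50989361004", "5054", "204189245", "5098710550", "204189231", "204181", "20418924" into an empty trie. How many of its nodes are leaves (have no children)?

9

Leaves are exactly the stored words that no other stored word extends.
Those words: "204181", "204189231", "204189245", "5054", "5079", "50987105500", "50989361004", "50989368", "50989560740"
Leaf count: 9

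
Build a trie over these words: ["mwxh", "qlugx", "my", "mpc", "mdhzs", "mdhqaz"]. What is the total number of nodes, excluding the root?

19

Trace insertions, counting only characters that open a new branch:
  "mwxh" → 4 new (m, w, x, h)
  "qlugx" → 5 new (q, l, u, g, x)
  "my" → prefix "m" already present; 1 new (y)
  "mpc" → prefix "m" already present; 2 new (p, c)
  "mdhzs" → prefix "m" already present; 4 new (d, h, z, s)
  "mdhqaz" → prefix "mdh" already present; 3 new (q, a, z)
Total nodes = 4 + 5 + 1 + 2 + 4 + 3 = 19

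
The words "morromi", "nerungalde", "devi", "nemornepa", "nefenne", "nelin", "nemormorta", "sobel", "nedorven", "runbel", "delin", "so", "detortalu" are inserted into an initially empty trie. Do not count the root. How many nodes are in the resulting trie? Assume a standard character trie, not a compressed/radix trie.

Trace insertions, counting only characters that open a new branch:
  "morromi" → 7 new (m, o, r, r, o, m, i)
  "nerungalde" → 10 new (n, e, r, u, n, g, a, l, d, e)
  "devi" → 4 new (d, e, v, i)
  "nemornepa" → prefix "ne" already present; 7 new (m, o, r, n, e, p, a)
  "nefenne" → prefix "ne" already present; 5 new (f, e, n, n, e)
  "nelin" → prefix "ne" already present; 3 new (l, i, n)
  "nemormorta" → prefix "nemor" already present; 5 new (m, o, r, t, a)
  "sobel" → 5 new (s, o, b, e, l)
  "nedorven" → prefix "ne" already present; 6 new (d, o, r, v, e, n)
  "runbel" → 6 new (r, u, n, b, e, l)
  "delin" → prefix "de" already present; 3 new (l, i, n)
  "so" → prefix "so" already present; 0 new (none)
  "detortalu" → prefix "de" already present; 7 new (t, o, r, t, a, l, u)
Total nodes = 7 + 10 + 4 + 7 + 5 + 3 + 5 + 5 + 6 + 6 + 3 + 0 + 7 = 68

68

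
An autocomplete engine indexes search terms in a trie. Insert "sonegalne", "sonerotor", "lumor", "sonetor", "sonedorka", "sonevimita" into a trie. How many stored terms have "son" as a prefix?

5

Traverse to the node for "son", then collect every word in that subtree.
Matches: "sonedorka", "sonegalne", "sonerotor", "sonetor", "sonevimita"
Count: 5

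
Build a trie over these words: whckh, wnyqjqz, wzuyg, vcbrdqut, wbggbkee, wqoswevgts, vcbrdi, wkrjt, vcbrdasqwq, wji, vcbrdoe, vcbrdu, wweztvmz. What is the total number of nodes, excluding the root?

For each word, the new-node count is its length minus the longest prefix already in the trie:
  "whckh" → 5 new (w, h, c, k, h)
  "wnyqjqz" → prefix "w" already present; 6 new (n, y, q, j, q, z)
  "wzuyg" → prefix "w" already present; 4 new (z, u, y, g)
  "vcbrdqut" → 8 new (v, c, b, r, d, q, u, t)
  "wbggbkee" → prefix "w" already present; 7 new (b, g, g, b, k, e, e)
  "wqoswevgts" → prefix "w" already present; 9 new (q, o, s, w, e, v, g, t, s)
  "vcbrdi" → prefix "vcbrd" already present; 1 new (i)
  "wkrjt" → prefix "w" already present; 4 new (k, r, j, t)
  "vcbrdasqwq" → prefix "vcbrd" already present; 5 new (a, s, q, w, q)
  "wji" → prefix "w" already present; 2 new (j, i)
  "vcbrdoe" → prefix "vcbrd" already present; 2 new (o, e)
  "vcbrdu" → prefix "vcbrd" already present; 1 new (u)
  "wweztvmz" → prefix "w" already present; 7 new (w, e, z, t, v, m, z)
Total nodes = 5 + 6 + 4 + 8 + 7 + 9 + 1 + 4 + 5 + 2 + 2 + 1 + 7 = 61

61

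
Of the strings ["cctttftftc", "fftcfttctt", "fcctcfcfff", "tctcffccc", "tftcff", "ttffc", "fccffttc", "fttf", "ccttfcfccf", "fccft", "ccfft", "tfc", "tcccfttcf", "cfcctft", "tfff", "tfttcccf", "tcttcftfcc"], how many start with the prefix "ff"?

1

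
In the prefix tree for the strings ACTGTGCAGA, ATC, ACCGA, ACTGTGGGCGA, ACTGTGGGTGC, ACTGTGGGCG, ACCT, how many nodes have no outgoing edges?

6

A leaf is a node with no children — equivalently, the end of a word that is not a proper prefix of any other stored word.
Those words: "ACCGA", "ACCT", "ACTGTGCAGA", "ACTGTGGGCGA", "ACTGTGGGTGC", "ATC"
Leaf count: 6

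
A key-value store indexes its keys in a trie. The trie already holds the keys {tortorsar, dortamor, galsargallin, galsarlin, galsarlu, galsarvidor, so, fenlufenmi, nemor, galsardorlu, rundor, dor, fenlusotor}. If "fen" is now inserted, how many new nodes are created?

0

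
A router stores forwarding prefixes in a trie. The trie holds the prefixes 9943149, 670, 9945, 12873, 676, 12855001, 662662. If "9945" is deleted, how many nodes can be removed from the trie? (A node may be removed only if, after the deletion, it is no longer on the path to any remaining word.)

A node on "9945"'s path can go only if nothing else ends at it or branches off below it.
The suffix "5" (1 node) is used only by "9945"; the node for "994" still has the child "3", so pruning stops there.
Nodes removed: 1

1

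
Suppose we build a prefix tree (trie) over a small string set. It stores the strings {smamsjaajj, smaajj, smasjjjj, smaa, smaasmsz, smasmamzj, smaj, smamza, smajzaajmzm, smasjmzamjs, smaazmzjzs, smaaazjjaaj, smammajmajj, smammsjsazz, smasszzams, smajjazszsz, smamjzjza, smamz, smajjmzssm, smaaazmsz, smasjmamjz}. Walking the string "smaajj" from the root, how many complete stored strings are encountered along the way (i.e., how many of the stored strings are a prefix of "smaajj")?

Traverse "smaajj" character by character; count nodes along the way that are marked as word ends.
Prefixes of the query that are stored words: "smaa", "smaajj"
Count: 2

2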